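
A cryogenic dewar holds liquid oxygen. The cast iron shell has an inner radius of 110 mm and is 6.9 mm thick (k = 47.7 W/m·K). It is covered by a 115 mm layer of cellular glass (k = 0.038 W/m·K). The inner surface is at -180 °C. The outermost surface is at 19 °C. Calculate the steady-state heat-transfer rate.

For a spherical shell R = (1/r₁ − 1/r₂)/(4πk); film R = 1/(h·4πr²). In series:
R_cast iron shell = (1/0.11 − 1/0.1169)/(4π×47.7) = 8.952×10^-4 K/W
R_cellular glass = (1/0.1169 − 1/0.2319)/(4π×0.038) = 8.884 K/W
R_total = 8.884 K/W
Q = ΔT/R_total = 199/8.884

Q ≈ 22.4 W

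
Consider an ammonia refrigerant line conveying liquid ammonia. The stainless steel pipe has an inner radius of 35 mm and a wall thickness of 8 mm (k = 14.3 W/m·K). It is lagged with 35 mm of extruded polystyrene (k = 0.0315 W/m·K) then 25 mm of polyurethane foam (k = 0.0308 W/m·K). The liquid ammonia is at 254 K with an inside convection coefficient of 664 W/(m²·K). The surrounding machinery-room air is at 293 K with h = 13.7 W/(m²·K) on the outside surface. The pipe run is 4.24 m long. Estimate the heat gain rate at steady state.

Q ≈ 36.2 W

Cylindrical conduction, so R = ln(r₂/r₁)/(2πkL) per layer, in series:
R_inner film = 1/(h_i·2πr₁L) = 1/(664×2π×0.035×4.24) = 0.001615 K/W
R_stainless steel pipe wall = ln(43/35)/(2π×14.3×4.24) = 5.403×10^-4 K/W
R_extruded polystyrene = ln(78/43)/(2π×0.0315×4.24) = 0.7096 K/W
R_polyurethane foam = ln(103/78)/(2π×0.0308×4.24) = 0.3388 K/W
R_outer film = 1/(h_o·2πr_oL) = 1/(13.7×2π×0.103×4.24) = 0.0266 K/W
R_total = 1.077 K/W
Q = ΔT/R_total = 39/1.077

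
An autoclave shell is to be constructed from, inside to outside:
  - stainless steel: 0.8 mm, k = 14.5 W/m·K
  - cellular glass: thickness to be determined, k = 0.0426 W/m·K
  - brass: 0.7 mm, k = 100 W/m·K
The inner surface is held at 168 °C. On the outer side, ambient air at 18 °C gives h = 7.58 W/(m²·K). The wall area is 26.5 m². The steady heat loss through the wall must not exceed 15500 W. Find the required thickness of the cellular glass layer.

Using the resistance-network approach (series):
R_stainless steel = L/(kA) = 0.0008/(14.5×26.5) = 2.082×10^-6 K/W
R_brass = L/(kA) = 0.0007/(100×26.5) = 2.642×10^-7 K/W
R_outer film = 1/(h_o·A) = 1/(7.58×26.5) = 0.004978 K/W
Sum of the known resistances R_other = 0.004981 K/W
Required total resistance R_tot = ΔT/Q_allow = 150/15500 = 0.009677 K/W
R_cellular glass = R_tot − R_other = 0.004697 K/W
L = R·k·A = 0.004697×0.0426×26.5

L ≈ 5.3 mm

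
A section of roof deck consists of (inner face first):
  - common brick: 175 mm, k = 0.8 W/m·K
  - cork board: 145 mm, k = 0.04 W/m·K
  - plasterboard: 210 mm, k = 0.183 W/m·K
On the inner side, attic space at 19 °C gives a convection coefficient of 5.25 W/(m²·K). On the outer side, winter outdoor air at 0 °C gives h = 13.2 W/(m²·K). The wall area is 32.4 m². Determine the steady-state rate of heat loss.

Thermal resistances in series:
R_inner film = 1/(h_i·A) = 1/(5.25×32.4) = 0.005879 K/W
R_common brick = L/(kA) = 0.175/(0.8×32.4) = 0.006752 K/W
R_cork board = L/(kA) = 0.145/(0.04×32.4) = 0.1119 K/W
R_plasterboard = L/(kA) = 0.21/(0.183×32.4) = 0.03542 K/W
R_outer film = 1/(h_o·A) = 1/(13.2×32.4) = 0.002338 K/W
R_total = 0.1623 K/W
Q = ΔT / R_total = 19 / 0.1623

Q ≈ 117 W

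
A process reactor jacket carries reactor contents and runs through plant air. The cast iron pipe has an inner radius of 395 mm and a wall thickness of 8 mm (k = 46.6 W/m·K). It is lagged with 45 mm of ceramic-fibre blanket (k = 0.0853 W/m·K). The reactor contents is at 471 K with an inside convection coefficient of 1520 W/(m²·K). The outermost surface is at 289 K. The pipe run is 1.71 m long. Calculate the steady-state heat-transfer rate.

Q ≈ 1570 W

Treating each annulus and film as a series resistance:
R_inner film = 1/(h_i·2πr₁L) = 1/(1520×2π×0.395×1.71) = 1.55×10^-4 K/W
R_cast iron pipe wall = ln(403/395)/(2π×46.6×1.71) = 4.005×10^-5 K/W
R_ceramic-fibre blanket = ln(448/403)/(2π×0.0853×1.71) = 0.1155 K/W
R_total = 0.1157 K/W
Q = ΔT/R_total = 182/0.1157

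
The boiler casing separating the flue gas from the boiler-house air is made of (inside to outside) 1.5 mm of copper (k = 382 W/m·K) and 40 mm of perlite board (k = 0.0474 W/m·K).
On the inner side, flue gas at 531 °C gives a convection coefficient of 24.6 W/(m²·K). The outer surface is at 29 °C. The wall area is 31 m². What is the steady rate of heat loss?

Model the wall as resistances in series:
R_inner film = 1/(h_i·A) = 1/(24.6×31) = 0.001311 K/W
R_copper = L/(kA) = 0.0015/(382×31) = 1.267×10^-7 K/W
R_perlite board = L/(kA) = 0.04/(0.0474×31) = 0.02722 K/W
R_total = 0.02853 K/W
Q = ΔT / R_total = 502 / 0.02853

Q ≈ 17600 W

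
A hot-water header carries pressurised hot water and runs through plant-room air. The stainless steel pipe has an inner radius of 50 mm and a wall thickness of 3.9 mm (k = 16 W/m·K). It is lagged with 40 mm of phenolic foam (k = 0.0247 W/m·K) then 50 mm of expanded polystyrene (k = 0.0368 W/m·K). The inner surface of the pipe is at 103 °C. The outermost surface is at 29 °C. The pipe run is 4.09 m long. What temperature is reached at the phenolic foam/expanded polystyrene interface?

T ≈ 54.2 °C

Radial resistances (cylindrical: R_cond = ln(r_o/r_i)/(2πkL), R_conv = 1/(h·2πrL)):
R_stainless steel pipe wall = ln(53.9/50)/(2π×16×4.09) = 1.827×10^-4 K/W
R_phenolic foam = ln(93.9/53.9)/(2π×0.0247×4.09) = 0.8745 K/W
R_expanded polystyrene = ln(143.9/93.9)/(2π×0.0368×4.09) = 0.4514 K/W
R_total = 1.326 K/W
Q = ΔT/R_total = 74/1.326
Q = 55.8 W
T_interface = T_inner − Q·ΣR(inner→interface) = 103 − 55.8×0.8747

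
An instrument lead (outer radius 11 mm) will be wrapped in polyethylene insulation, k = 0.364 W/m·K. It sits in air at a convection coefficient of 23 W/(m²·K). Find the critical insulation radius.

For a cylinder r_cr = k/h = 0.364/23
r_cr = 15.8 mm; since the bare radius (11 mm) is below r_cr, adding a thin layer of insulation will *increase* heat loss.

r_cr ≈ 15.8 mm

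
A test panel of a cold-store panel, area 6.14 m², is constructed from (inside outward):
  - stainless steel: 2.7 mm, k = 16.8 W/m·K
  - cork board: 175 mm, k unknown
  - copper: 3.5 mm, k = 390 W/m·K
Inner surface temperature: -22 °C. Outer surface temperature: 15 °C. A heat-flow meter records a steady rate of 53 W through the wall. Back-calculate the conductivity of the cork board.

k ≈ 0.0408 W/(m·K)

Series thermal resistances:
R_stainless steel = L/(kA) = 0.0027/(16.8×6.14) = 2.617×10^-5 K/W
R_copper = L/(kA) = 0.0035/(390×6.14) = 1.462×10^-6 K/W
Sum of known resistances R_other = 2.764×10^-5 K/W
Total R = ΔT/Q = 37/53 = 0.6981 K/W
R_cork board = R_total − R_other = 0.6981 K/W
k = L/(R·A) = 0.175/(0.6981×6.14)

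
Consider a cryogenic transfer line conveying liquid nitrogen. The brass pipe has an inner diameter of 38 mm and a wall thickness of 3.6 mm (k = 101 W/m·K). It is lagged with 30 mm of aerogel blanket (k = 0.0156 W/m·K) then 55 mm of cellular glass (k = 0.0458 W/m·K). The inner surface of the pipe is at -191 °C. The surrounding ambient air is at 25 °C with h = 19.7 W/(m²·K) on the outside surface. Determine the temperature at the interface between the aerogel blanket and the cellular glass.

Treating each annulus and film as a series resistance:
R_brass pipe wall = ln(22.6/19)/(2π×101×1) = 2.734×10^-4 K/W
R_aerogel blanket = ln(52.6/22.6)/(2π×0.0156×1) = 8.619 K/W
R_cellular glass = ln(107.6/52.6)/(2π×0.0458×1) = 2.487 K/W
R_outer film = 1/(h_o·2πr_oL) = 1/(19.7×2π×0.1076×1) = 0.07508 K/W
R_total = 11.18 K/W
Q = ΔT/R_total = 216/11.18
Q = 19.3 W/m
T_interface = T_inner + Q·ΣR(inner→interface) = -191 + 19.3×8.619

T ≈ -24.5 °C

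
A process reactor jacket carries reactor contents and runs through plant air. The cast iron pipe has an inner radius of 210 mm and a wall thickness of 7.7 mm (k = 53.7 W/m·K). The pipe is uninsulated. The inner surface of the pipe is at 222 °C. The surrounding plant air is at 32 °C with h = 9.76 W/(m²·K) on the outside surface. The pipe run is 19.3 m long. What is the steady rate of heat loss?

Q ≈ 48900 W

Per-layer cylindrical resistances, series-summed:
R_cast iron pipe wall = ln(217.7/210)/(2π×53.7×19.3) = 5.53×10^-6 K/W
R_outer film = 1/(h_o·2πr_oL) = 1/(9.76×2π×0.2177×19.3) = 0.003881 K/W
R_total = 0.003887 K/W
Q = ΔT/R_total = 190/0.003887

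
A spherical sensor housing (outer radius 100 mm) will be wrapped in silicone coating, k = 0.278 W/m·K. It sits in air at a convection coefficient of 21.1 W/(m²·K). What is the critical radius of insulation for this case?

For a sphere r_cr = 2k/h = 2×0.278/21.1
r_cr = 26.4 mm; since the bare radius (100 mm) is above r_cr, any added insulation will reduce heat loss.

r_cr ≈ 26.4 mm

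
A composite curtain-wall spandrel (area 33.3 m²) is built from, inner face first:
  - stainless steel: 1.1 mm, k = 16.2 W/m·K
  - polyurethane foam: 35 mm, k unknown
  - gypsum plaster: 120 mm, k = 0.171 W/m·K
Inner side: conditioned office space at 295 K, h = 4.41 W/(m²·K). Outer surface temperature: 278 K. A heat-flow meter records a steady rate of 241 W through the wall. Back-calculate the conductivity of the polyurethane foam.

Model the wall as resistances in series:
R_inner film = 1/(h_i·A) = 1/(4.41×33.3) = 0.00681 K/W
R_stainless steel = L/(kA) = 0.0011/(16.2×33.3) = 2.039×10^-6 K/W
R_gypsum plaster = L/(kA) = 0.12/(0.171×33.3) = 0.02107 K/W
Sum of known resistances R_other = 0.02789 K/W
Total R = ΔT/Q = 17/241 = 0.07054 K/W
R_polyurethane foam = R_total − R_other = 0.04265 K/W
k = L/(R·A) = 0.035/(0.04265×33.3)

k ≈ 0.0246 W/(m·K)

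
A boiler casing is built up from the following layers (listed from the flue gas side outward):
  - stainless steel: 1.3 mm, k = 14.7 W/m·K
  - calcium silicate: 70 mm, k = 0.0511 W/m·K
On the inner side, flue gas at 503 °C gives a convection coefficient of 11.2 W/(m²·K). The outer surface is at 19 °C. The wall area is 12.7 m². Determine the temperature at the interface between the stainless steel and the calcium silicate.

Using the resistance-network approach (series):
R_inner film = 1/(h_i·A) = 1/(11.2×12.7) = 0.00703 K/W
R_stainless steel = L/(kA) = 0.0013/(14.7×12.7) = 6.963×10^-6 K/W
R_calcium silicate = L/(kA) = 0.07/(0.0511×12.7) = 0.1079 K/W
R_total = 0.1149 K/W;  Q = ΔT/R_total = 484/0.1149 = 4212 W
T_interface = T_inner − Q·ΣR(inner→interface) = 503 − 4210×0.007037

T ≈ 473 °C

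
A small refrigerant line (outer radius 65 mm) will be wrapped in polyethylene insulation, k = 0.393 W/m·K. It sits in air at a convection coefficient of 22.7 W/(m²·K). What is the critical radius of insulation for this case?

For a cylinder r_cr = k/h = 0.393/22.7
r_cr = 17.3 mm; since the bare radius (65 mm) is above r_cr, any added insulation will reduce heat loss.

r_cr ≈ 17.3 mm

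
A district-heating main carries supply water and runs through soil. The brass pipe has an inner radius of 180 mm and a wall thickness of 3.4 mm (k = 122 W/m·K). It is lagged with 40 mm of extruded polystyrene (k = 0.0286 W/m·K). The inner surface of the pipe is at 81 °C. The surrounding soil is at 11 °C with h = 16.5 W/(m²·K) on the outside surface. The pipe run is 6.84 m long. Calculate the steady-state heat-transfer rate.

Q ≈ 420 W

Radial resistances (cylindrical: R_cond = ln(r_o/r_i)/(2πkL), R_conv = 1/(h·2πrL)):
R_brass pipe wall = ln(183.4/180)/(2π×122×6.84) = 3.569×10^-6 K/W
R_extruded polystyrene = ln(223.4/183.4)/(2π×0.0286×6.84) = 0.1605 K/W
R_outer film = 1/(h_o·2πr_oL) = 1/(16.5×2π×0.2234×6.84) = 0.006312 K/W
R_total = 0.1668 K/W
Q = ΔT/R_total = 70/0.1668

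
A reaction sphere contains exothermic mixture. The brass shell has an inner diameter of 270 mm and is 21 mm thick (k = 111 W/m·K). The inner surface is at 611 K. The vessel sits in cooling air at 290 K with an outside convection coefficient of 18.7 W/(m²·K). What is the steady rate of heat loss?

Each spherical layer contributes R = (1/r_i − 1/r_o)/(4πk):
R_brass shell = (1/0.135 − 1/0.156)/(4π×111) = 7.149×10^-4 K/W
R_outer film = 1/(h·4πr_o²) = 1/(18.7×4π×0.156²) = 0.1749 K/W
R_total = 0.1756 K/W
Q = ΔT/R_total = 321/0.1756

Q ≈ 1830 W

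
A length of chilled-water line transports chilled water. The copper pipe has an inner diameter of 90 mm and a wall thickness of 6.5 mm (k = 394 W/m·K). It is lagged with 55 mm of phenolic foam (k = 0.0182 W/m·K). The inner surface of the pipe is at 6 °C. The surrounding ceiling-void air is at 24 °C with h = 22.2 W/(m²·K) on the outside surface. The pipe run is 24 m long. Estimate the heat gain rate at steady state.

Q ≈ 67.3 W

Radial resistances (cylindrical: R_cond = ln(r_o/r_i)/(2πkL), R_conv = 1/(h·2πrL)):
R_copper pipe wall = ln(51.5/45)/(2π×394×24) = 2.271×10^-6 K/W
R_phenolic foam = ln(106.5/51.5)/(2π×0.0182×24) = 0.2647 K/W
R_outer film = 1/(h_o·2πr_oL) = 1/(22.2×2π×0.1065×24) = 0.002805 K/W
R_total = 0.2675 K/W
Q = ΔT/R_total = 18/0.2675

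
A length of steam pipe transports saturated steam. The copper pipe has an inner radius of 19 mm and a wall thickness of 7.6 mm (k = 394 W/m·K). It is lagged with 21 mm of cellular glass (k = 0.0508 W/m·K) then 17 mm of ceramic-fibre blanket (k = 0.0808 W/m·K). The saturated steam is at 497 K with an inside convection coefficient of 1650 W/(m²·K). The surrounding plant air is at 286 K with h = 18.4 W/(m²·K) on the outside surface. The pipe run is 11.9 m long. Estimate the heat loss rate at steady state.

Radial resistances (cylindrical: R_cond = ln(r_o/r_i)/(2πkL), R_conv = 1/(h·2πrL)):
R_inner film = 1/(h_i·2πr₁L) = 1/(1650×2π×0.019×11.9) = 4.266×10^-4 K/W
R_copper pipe wall = ln(26.6/19)/(2π×394×11.9) = 1.142×10^-5 K/W
R_cellular glass = ln(47.6/26.6)/(2π×0.0508×11.9) = 0.1532 K/W
R_ceramic-fibre blanket = ln(64.6/47.6)/(2π×0.0808×11.9) = 0.05055 K/W
R_outer film = 1/(h_o·2πr_oL) = 1/(18.4×2π×0.0646×11.9) = 0.01125 K/W
R_total = 0.2154 K/W
Q = ΔT/R_total = 211/0.2154

Q ≈ 979 W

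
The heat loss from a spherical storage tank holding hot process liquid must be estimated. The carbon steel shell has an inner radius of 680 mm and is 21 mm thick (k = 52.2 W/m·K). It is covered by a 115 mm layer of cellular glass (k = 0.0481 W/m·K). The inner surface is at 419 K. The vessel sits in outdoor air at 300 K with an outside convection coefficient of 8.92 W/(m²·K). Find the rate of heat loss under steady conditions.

For a spherical shell R = (1/r₁ − 1/r₂)/(4πk); film R = 1/(h·4πr²). In series:
R_carbon steel shell = (1/0.68 − 1/0.701)/(4π×52.2) = 6.716×10^-5 K/W
R_cellular glass = (1/0.701 − 1/0.816)/(4π×0.0481) = 0.3326 K/W
R_outer film = 1/(h·4πr_o²) = 1/(8.92×4π×0.816²) = 0.0134 K/W
R_total = 0.3461 K/W
Q = ΔT/R_total = 119/0.3461

Q ≈ 344 W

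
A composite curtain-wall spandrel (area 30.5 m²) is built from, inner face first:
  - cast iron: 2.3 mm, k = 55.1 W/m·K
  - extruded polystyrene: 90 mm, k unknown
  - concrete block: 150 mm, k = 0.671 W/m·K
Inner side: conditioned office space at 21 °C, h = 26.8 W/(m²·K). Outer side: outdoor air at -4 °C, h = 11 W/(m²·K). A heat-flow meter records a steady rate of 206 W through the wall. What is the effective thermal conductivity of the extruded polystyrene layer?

k ≈ 0.0269 W/(m·K)

Treating each layer as a thermal resistance in series:
R_inner film = 1/(h_i·A) = 1/(26.8×30.5) = 0.001223 K/W
R_cast iron = L/(kA) = 0.0023/(55.1×30.5) = 1.369×10^-6 K/W
R_concrete block = L/(kA) = 0.15/(0.671×30.5) = 0.007329 K/W
R_outer film = 1/(h_o·A) = 1/(11×30.5) = 0.002981 K/W
Sum of known resistances R_other = 0.01153 K/W
Total R = ΔT/Q = 25/206 = 0.1214 K/W
R_extruded polystyrene = R_total − R_other = 0.1098 K/W
k = L/(R·A) = 0.09/(0.1098×30.5)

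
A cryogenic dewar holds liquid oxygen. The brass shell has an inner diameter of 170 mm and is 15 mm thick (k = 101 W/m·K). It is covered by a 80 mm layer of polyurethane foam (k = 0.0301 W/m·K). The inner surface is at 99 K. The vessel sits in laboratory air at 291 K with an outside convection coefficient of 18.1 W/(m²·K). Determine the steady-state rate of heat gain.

Q ≈ 16.2 W

Each spherical layer contributes R = (1/r_i − 1/r_o)/(4πk):
R_brass shell = (1/0.085 − 1/0.1)/(4π×101) = 0.00139 K/W
R_polyurethane foam = (1/0.1 − 1/0.18)/(4π×0.0301) = 11.75 K/W
R_outer film = 1/(h·4πr_o²) = 1/(18.1×4π×0.18²) = 0.1357 K/W
R_total = 11.89 K/W
Q = ΔT/R_total = 192/11.89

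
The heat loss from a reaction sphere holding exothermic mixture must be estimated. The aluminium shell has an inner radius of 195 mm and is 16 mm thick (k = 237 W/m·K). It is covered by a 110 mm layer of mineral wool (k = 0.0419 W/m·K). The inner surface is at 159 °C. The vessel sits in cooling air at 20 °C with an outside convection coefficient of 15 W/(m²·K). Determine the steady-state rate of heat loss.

Radial (spherical) resistances in series:
R_aluminium shell = (1/0.195 − 1/0.211)/(4π×237) = 1.306×10^-4 K/W
R_mineral wool = (1/0.211 − 1/0.321)/(4π×0.0419) = 3.084 K/W
R_outer film = 1/(h·4πr_o²) = 1/(15×4π×0.321²) = 0.05149 K/W
R_total = 3.136 K/W
Q = ΔT/R_total = 139/3.136

Q ≈ 44.3 W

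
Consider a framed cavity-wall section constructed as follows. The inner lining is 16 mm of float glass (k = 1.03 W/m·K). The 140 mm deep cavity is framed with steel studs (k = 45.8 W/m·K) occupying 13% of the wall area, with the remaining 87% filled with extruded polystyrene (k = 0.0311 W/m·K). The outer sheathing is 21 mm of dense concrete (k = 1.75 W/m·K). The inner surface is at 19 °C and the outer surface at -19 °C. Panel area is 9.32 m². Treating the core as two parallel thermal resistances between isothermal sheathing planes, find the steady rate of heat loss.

Q ≈ 6950 W

Sheathing layers in series; stud and cavity paths in parallel between them.
R_inner = 0.016/(1.03×9.32) = 0.001667 K/W
R_stud  = 0.14/(45.8×0.13×9.32) = 0.002523 K/W
R_cav   = 0.14/(0.0311×0.87×9.32) = 0.5552 K/W
1/R_core = 1/R_stud + 1/R_cav → R_core = 0.002512 K/W
R_outer = 0.021/(1.75×9.32) = 0.001288 K/W
R_total = 0.005466 K/W
Q = ΔT/R_total = 38/0.005466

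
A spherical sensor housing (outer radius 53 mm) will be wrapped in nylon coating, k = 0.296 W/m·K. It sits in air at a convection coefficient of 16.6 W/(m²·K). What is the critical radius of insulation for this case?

r_cr ≈ 35.7 mm

For a sphere r_cr = 2k/h = 2×0.296/16.6
r_cr = 35.7 mm; since the bare radius (53 mm) is above r_cr, any added insulation will reduce heat loss.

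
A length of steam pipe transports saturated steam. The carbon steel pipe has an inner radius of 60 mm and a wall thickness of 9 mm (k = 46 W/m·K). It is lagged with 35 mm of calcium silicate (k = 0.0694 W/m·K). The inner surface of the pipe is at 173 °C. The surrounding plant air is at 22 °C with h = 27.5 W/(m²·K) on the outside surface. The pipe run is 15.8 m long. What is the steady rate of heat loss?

Q ≈ 2390 W

Cylindrical conduction, so R = ln(r₂/r₁)/(2πkL) per layer, in series:
R_carbon steel pipe wall = ln(69/60)/(2π×46×15.8) = 3.061×10^-5 K/W
R_calcium silicate = ln(104/69)/(2π×0.0694×15.8) = 0.05955 K/W
R_outer film = 1/(h_o·2πr_oL) = 1/(27.5×2π×0.104×15.8) = 0.003522 K/W
R_total = 0.0631 K/W
Q = ΔT/R_total = 151/0.0631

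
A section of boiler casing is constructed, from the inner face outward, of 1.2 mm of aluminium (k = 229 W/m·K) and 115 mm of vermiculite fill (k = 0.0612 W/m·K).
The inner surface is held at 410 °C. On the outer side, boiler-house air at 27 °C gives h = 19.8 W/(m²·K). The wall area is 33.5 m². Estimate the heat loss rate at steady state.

Q ≈ 6650 W

Treating each layer as a thermal resistance in series:
R_aluminium = L/(kA) = 0.0012/(229×33.5) = 1.564×10^-7 K/W
R_vermiculite fill = L/(kA) = 0.115/(0.0612×33.5) = 0.05609 K/W
R_outer film = 1/(h_o·A) = 1/(19.8×33.5) = 0.001508 K/W
R_total = 0.0576 K/W
Q = ΔT / R_total = 383 / 0.0576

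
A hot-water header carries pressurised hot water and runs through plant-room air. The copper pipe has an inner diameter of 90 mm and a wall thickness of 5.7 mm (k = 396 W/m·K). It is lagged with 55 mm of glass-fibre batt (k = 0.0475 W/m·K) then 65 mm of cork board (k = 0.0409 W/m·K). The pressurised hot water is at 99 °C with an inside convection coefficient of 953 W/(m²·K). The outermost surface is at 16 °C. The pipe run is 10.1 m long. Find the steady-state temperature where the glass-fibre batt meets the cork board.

T ≈ 51.7 °C

Cylindrical conduction, so R = ln(r₂/r₁)/(2πkL) per layer, in series:
R_inner film = 1/(h_i·2πr₁L) = 1/(953×2π×0.045×10.1) = 3.674×10^-4 K/W
R_copper pipe wall = ln(50.7/45)/(2π×396×10.1) = 4.746×10^-6 K/W
R_glass-fibre batt = ln(105.7/50.7)/(2π×0.0475×10.1) = 0.2437 K/W
R_cork board = ln(170.7/105.7)/(2π×0.0409×10.1) = 0.1847 K/W
R_total = 0.4288 K/W
Q = ΔT/R_total = 83/0.4288
Q = 194 W
T_interface = T_inner − Q·ΣR(inner→interface) = 99 − 194×0.2441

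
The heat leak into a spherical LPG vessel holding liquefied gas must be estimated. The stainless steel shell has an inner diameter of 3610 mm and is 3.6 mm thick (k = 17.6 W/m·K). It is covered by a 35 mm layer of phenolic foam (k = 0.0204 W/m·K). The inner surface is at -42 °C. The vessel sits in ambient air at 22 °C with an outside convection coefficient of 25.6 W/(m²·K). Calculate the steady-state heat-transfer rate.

Q ≈ 1530 W

Each spherical layer contributes R = (1/r_i − 1/r_o)/(4πk):
R_stainless steel shell = (1/1.805 − 1/1.8086)/(4π×17.6) = 4.986×10^-6 K/W
R_phenolic foam = (1/1.8086 − 1/1.8436)/(4π×0.0204) = 0.04095 K/W
R_outer film = 1/(h·4πr_o²) = 1/(25.6×4π×1.8436²) = 9.146×10^-4 K/W
R_total = 0.04187 K/W
Q = ΔT/R_total = 64/0.04187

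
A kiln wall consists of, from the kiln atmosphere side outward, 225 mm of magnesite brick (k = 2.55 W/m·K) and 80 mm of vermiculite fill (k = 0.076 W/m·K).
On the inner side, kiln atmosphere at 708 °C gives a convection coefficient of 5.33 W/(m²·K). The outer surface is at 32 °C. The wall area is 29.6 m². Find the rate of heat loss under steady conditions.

Series thermal resistances:
R_inner film = 1/(h_i·A) = 1/(5.33×29.6) = 0.006338 K/W
R_magnesite brick = L/(kA) = 0.225/(2.55×29.6) = 0.002981 K/W
R_vermiculite fill = L/(kA) = 0.08/(0.076×29.6) = 0.03556 K/W
R_total = 0.04488 K/W
Q = ΔT / R_total = 676 / 0.04488

Q ≈ 15100 W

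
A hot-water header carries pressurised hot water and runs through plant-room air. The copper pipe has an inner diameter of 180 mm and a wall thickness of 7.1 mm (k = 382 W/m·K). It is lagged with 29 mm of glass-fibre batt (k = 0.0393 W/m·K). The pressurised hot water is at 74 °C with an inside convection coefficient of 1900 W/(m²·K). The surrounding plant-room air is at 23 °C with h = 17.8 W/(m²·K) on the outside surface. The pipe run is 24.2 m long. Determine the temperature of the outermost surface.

T ≈ 26.2 °C

Cylindrical conduction, so R = ln(r₂/r₁)/(2πkL) per layer, in series:
R_inner film = 1/(h_i·2πr₁L) = 1/(1900×2π×0.09×24.2) = 3.846×10^-5 K/W
R_copper pipe wall = ln(97.1/90)/(2π×382×24.2) = 1.307×10^-6 K/W
R_glass-fibre batt = ln(126.1/97.1)/(2π×0.0393×24.2) = 0.04373 K/W
R_outer film = 1/(h_o·2πr_oL) = 1/(17.8×2π×0.1261×24.2) = 0.00293 K/W
R_total = 0.0467 K/W
Q = ΔT/R_total = 51/0.0467
Q = 1090 W
T_interface = T_inner − Q·ΣR(inner→interface) = 74 − 1090×0.04377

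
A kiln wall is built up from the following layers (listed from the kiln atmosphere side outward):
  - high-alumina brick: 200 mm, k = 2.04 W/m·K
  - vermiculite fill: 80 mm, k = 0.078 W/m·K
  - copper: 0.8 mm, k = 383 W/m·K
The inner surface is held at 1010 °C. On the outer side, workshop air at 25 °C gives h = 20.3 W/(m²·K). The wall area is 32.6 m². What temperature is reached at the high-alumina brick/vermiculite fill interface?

Model the wall as resistances in series:
R_high-alumina brick = L/(kA) = 0.2/(2.04×32.6) = 0.003007 K/W
R_vermiculite fill = L/(kA) = 0.08/(0.078×32.6) = 0.03146 K/W
R_copper = L/(kA) = 0.0008/(383×32.6) = 6.407×10^-8 K/W
R_outer film = 1/(h_o·A) = 1/(20.3×32.6) = 0.001511 K/W
R_total = 0.03598 K/W;  Q = ΔT/R_total = 985/0.03598 = 27380 W
T_interface = T_inner − Q·ΣR(inner→interface) = 1010 − 27400×0.003007

T ≈ 928 °C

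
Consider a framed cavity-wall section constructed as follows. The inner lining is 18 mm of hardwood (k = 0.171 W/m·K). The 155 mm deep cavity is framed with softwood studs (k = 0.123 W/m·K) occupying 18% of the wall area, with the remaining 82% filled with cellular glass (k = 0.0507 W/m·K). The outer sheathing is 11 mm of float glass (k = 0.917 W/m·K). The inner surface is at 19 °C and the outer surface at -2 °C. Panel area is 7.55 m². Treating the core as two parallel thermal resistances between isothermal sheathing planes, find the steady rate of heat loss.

Q ≈ 62.2 W

Sheathing layers in series; stud and cavity paths in parallel between them.
R_inner = 0.018/(0.171×7.55) = 0.01394 K/W
R_stud  = 0.155/(0.123×0.18×7.55) = 0.9273 K/W
R_cav   = 0.155/(0.0507×0.82×7.55) = 0.4938 K/W
1/R_core = 1/R_stud + 1/R_cav → R_core = 0.3222 K/W
R_outer = 0.011/(0.917×7.55) = 0.001589 K/W
R_total = 0.3377 K/W
Q = ΔT/R_total = 21/0.3377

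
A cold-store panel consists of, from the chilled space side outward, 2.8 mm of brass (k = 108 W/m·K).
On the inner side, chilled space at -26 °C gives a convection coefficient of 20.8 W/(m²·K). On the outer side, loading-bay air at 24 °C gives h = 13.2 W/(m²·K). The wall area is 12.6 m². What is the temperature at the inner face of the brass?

T ≈ -6.59 °C

Thermal resistances in series:
R_inner film = 1/(h_i·A) = 1/(20.8×12.6) = 0.003816 K/W
R_brass = L/(kA) = 0.0028/(108×12.6) = 2.058×10^-6 K/W
R_outer film = 1/(h_o·A) = 1/(13.2×12.6) = 0.006013 K/W
R_total = 0.00983 K/W;  Q = ΔT/R_total = 50/0.00983 = 5086 W
T_interface = T_inner + Q·ΣR(inner→interface) = -26 + 5090×0.003816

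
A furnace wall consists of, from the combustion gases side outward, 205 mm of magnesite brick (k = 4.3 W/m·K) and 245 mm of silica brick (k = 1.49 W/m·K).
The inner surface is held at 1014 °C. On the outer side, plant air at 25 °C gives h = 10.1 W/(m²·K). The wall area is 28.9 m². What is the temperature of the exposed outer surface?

T ≈ 340 °C

Model the wall as resistances in series:
R_magnesite brick = L/(kA) = 0.205/(4.3×28.9) = 0.00165 K/W
R_silica brick = L/(kA) = 0.245/(1.49×28.9) = 0.00569 K/W
R_outer film = 1/(h_o·A) = 1/(10.1×28.9) = 0.003426 K/W
R_total = 0.01077 K/W;  Q = ΔT/R_total = 989/0.01077 = 91870 W
T_interface = T_inner − Q·ΣR(inner→interface) = 1014 − 91900×0.007339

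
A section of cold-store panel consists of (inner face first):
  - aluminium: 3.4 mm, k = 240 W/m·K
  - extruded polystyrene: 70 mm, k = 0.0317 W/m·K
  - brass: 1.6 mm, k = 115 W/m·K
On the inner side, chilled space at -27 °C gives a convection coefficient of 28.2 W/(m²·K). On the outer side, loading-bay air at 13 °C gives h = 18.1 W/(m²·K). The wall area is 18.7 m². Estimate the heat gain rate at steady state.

Series thermal resistances:
R_inner film = 1/(h_i·A) = 1/(28.2×18.7) = 0.001896 K/W
R_aluminium = L/(kA) = 0.0034/(240×18.7) = 7.576×10^-7 K/W
R_extruded polystyrene = L/(kA) = 0.07/(0.0317×18.7) = 0.1181 K/W
R_brass = L/(kA) = 0.0016/(115×18.7) = 7.44×10^-7 K/W
R_outer film = 1/(h_o·A) = 1/(18.1×18.7) = 0.002954 K/W
R_total = 0.1229 K/W
Q = ΔT / R_total = 40 / 0.1229

Q ≈ 325 W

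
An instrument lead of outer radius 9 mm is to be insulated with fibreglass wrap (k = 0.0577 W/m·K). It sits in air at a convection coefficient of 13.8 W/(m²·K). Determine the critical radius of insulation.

For a cylinder r_cr = k/h = 0.0577/13.8
r_cr = 4.18 mm; since the bare radius (9 mm) is above r_cr, any added insulation will reduce heat loss.

r_cr ≈ 4.18 mm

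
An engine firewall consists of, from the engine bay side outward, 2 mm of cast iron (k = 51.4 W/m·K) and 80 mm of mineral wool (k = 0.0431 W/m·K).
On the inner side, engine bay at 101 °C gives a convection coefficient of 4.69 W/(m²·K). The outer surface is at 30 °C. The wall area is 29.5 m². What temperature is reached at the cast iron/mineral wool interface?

Series thermal resistances:
R_inner film = 1/(h_i·A) = 1/(4.69×29.5) = 0.007228 K/W
R_cast iron = L/(kA) = 0.002/(51.4×29.5) = 1.319×10^-6 K/W
R_mineral wool = L/(kA) = 0.08/(0.0431×29.5) = 0.06292 K/W
R_total = 0.07015 K/W;  Q = ΔT/R_total = 71/0.07015 = 1012 W
T_interface = T_inner − Q·ΣR(inner→interface) = 101 − 1010×0.007229

T ≈ 93.7 °C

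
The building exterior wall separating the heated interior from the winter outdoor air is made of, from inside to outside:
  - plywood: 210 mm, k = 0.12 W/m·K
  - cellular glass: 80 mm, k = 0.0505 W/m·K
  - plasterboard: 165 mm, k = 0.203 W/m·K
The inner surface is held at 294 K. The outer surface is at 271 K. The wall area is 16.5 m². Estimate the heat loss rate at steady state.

Q ≈ 91.5 W

Model the wall as resistances in series:
R_plywood = L/(kA) = 0.21/(0.12×16.5) = 0.1061 K/W
R_cellular glass = L/(kA) = 0.08/(0.0505×16.5) = 0.09601 K/W
R_plasterboard = L/(kA) = 0.165/(0.203×16.5) = 0.04926 K/W
R_total = 0.2513 K/W
Q = ΔT / R_total = 23 / 0.2513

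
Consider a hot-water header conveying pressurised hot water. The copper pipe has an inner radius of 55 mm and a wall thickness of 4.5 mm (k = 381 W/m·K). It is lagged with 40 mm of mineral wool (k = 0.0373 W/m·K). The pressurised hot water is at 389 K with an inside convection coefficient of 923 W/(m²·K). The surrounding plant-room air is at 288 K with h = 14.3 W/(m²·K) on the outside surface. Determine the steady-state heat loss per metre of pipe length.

q′ ≈ 43.7 W/m

Per-layer cylindrical resistances, series-summed:
R_inner film = 1/(h_i·2πr₁L) = 1/(923×2π×0.055×1) = 0.003135 K/W
R_copper pipe wall = ln(59.5/55)/(2π×381×1) = 3.285×10^-5 K/W
R_mineral wool = ln(99.5/59.5)/(2π×0.0373×1) = 2.194 K/W
R_outer film = 1/(h_o·2πr_oL) = 1/(14.3×2π×0.0995×1) = 0.1119 K/W
R_total = 2.309 K/W
Q = ΔT/R_total = 101/2.309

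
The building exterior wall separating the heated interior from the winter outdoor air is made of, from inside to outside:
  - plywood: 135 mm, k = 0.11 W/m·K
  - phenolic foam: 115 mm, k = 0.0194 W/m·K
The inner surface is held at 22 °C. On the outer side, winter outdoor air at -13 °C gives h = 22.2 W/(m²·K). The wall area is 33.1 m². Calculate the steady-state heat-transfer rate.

Thermal resistances in series:
R_plywood = L/(kA) = 0.135/(0.11×33.1) = 0.03708 K/W
R_phenolic foam = L/(kA) = 0.115/(0.0194×33.1) = 0.1791 K/W
R_outer film = 1/(h_o·A) = 1/(22.2×33.1) = 0.001361 K/W
R_total = 0.2175 K/W
Q = ΔT / R_total = 35 / 0.2175

Q ≈ 161 W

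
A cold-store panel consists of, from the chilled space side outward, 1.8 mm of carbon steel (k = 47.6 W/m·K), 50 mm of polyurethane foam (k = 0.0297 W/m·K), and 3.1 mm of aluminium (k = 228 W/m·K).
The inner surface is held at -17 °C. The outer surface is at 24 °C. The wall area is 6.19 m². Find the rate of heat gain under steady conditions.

Q ≈ 151 W

Model the wall as resistances in series:
R_carbon steel = L/(kA) = 0.0018/(47.6×6.19) = 6.109×10^-6 K/W
R_polyurethane foam = L/(kA) = 0.05/(0.0297×6.19) = 0.272 K/W
R_aluminium = L/(kA) = 0.0031/(228×6.19) = 2.197×10^-6 K/W
R_total = 0.272 K/W
Q = ΔT / R_total = 41 / 0.272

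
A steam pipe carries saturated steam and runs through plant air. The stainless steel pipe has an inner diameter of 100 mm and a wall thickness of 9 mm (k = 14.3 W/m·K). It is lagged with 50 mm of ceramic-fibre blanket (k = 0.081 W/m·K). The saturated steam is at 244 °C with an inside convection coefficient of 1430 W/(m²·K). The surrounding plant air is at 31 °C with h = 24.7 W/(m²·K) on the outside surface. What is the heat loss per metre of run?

q′ ≈ 168 W/m

For a radial system each layer contributes R = ln(r_out/r_in)/(2πkL); films add R = 1/(hA).
R_inner film = 1/(h_i·2πr₁L) = 1/(1430×2π×0.05×1) = 0.002226 K/W
R_stainless steel pipe wall = ln(59/50)/(2π×14.3×1) = 0.001842 K/W
R_ceramic-fibre blanket = ln(109/59)/(2π×0.081×1) = 1.206 K/W
R_outer film = 1/(h_o·2πr_oL) = 1/(24.7×2π×0.109×1) = 0.05911 K/W
R_total = 1.269 K/W
Q = ΔT/R_total = 213/1.269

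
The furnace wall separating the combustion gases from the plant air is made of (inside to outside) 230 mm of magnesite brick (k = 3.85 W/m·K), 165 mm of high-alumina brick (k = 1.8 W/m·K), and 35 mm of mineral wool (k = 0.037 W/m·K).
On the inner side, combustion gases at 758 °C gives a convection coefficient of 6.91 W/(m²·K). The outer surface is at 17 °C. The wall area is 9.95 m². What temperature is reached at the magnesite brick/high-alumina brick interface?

T ≈ 636 °C

Thermal resistances in series:
R_inner film = 1/(h_i·A) = 1/(6.91×9.95) = 0.01454 K/W
R_magnesite brick = L/(kA) = 0.23/(3.85×9.95) = 0.006004 K/W
R_high-alumina brick = L/(kA) = 0.165/(1.8×9.95) = 0.009213 K/W
R_mineral wool = L/(kA) = 0.035/(0.037×9.95) = 0.09507 K/W
R_total = 0.1248 K/W;  Q = ΔT/R_total = 741/0.1248 = 5936 W
T_interface = T_inner − Q·ΣR(inner→interface) = 758 − 5940×0.02055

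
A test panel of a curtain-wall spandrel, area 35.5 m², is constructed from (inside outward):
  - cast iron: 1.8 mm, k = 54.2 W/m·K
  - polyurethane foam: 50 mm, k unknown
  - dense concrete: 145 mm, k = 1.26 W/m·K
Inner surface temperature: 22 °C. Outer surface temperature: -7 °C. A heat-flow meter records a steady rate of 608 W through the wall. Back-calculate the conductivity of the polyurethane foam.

k ≈ 0.0317 W/(m·K)

Using the resistance-network approach (series):
R_cast iron = L/(kA) = 0.0018/(54.2×35.5) = 9.355×10^-7 K/W
R_dense concrete = L/(kA) = 0.145/(1.26×35.5) = 0.003242 K/W
Sum of known resistances R_other = 0.003243 K/W
Total R = ΔT/Q = 29/608 = 0.0477 K/W
R_polyurethane foam = R_total − R_other = 0.04445 K/W
k = L/(R·A) = 0.05/(0.04445×35.5)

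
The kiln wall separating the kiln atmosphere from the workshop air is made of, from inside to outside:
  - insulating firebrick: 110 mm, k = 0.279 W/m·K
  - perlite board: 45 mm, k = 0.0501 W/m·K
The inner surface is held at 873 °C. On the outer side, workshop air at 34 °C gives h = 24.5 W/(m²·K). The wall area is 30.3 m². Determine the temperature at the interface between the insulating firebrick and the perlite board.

Using the resistance-network approach (series):
R_insulating firebrick = L/(kA) = 0.11/(0.279×30.3) = 0.01301 K/W
R_perlite board = L/(kA) = 0.045/(0.0501×30.3) = 0.02964 K/W
R_outer film = 1/(h_o·A) = 1/(24.5×30.3) = 0.001347 K/W
R_total = 0.044 K/W;  Q = ΔT/R_total = 839/0.044 = 19070 W
T_interface = T_inner − Q·ΣR(inner→interface) = 873 − 19100×0.01301

T ≈ 625 °C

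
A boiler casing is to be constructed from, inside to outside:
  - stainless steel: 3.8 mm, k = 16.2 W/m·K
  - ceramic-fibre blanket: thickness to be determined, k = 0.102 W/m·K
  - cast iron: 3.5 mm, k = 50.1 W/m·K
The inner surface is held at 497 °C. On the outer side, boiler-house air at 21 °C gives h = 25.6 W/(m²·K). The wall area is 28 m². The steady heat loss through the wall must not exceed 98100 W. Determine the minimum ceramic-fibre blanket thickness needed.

Using the resistance-network approach (series):
R_stainless steel = L/(kA) = 0.0038/(16.2×28) = 8.377×10^-6 K/W
R_cast iron = L/(kA) = 0.0035/(50.1×28) = 2.495×10^-6 K/W
R_outer film = 1/(h_o·A) = 1/(25.6×28) = 0.001395 K/W
Sum of the known resistances R_other = 0.001406 K/W
Required total resistance R_tot = ΔT/Q_allow = 476/98100 = 0.004852 K/W
R_ceramic-fibre blanket = R_tot − R_other = 0.003446 K/W
L = R·k·A = 0.003446×0.102×28

L ≈ 9.84 mm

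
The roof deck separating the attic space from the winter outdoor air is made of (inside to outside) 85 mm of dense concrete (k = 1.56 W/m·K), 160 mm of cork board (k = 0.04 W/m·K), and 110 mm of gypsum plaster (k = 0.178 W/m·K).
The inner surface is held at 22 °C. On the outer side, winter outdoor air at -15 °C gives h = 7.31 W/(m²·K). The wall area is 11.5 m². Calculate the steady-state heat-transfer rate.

Using the resistance-network approach (series):
R_dense concrete = L/(kA) = 0.085/(1.56×11.5) = 0.004738 K/W
R_cork board = L/(kA) = 0.16/(0.04×11.5) = 0.3478 K/W
R_gypsum plaster = L/(kA) = 0.11/(0.178×11.5) = 0.05374 K/W
R_outer film = 1/(h_o·A) = 1/(7.31×11.5) = 0.0119 K/W
R_total = 0.4182 K/W
Q = ΔT / R_total = 37 / 0.4182

Q ≈ 88.5 W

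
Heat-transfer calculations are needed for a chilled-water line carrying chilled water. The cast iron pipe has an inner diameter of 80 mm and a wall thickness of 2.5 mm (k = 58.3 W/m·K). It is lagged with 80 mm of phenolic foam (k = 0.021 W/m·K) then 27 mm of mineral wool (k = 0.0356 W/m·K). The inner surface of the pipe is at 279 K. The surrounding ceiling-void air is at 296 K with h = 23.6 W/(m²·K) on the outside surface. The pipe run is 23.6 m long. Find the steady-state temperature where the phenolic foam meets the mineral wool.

T ≈ 294 K

Treating each annulus and film as a series resistance:
R_cast iron pipe wall = ln(42.5/40)/(2π×58.3×23.6) = 7.013×10^-6 K/W
R_phenolic foam = ln(122.5/42.5)/(2π×0.021×23.6) = 0.34 K/W
R_mineral wool = ln(149.5/122.5)/(2π×0.0356×23.6) = 0.03773 K/W
R_outer film = 1/(h_o·2πr_oL) = 1/(23.6×2π×0.1495×23.6) = 0.001911 K/W
R_total = 0.3796 K/W
Q = ΔT/R_total = 17/0.3796
Q = 44.8 W
T_interface = T_inner + Q·ΣR(inner→interface) = 279 + 44.8×0.34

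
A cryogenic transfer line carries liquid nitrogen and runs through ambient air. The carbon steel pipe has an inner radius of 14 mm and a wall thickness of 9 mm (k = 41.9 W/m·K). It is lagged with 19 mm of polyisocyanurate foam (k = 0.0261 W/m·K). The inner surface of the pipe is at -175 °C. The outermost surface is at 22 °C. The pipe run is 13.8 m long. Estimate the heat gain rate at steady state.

For a radial system each layer contributes R = ln(r_out/r_in)/(2πkL); films add R = 1/(hA).
R_carbon steel pipe wall = ln(23/14)/(2π×41.9×13.8) = 1.366×10^-4 K/W
R_polyisocyanurate foam = ln(42/23)/(2π×0.0261×13.8) = 0.2661 K/W
R_total = 0.2662 K/W
Q = ΔT/R_total = 197/0.2662

Q ≈ 740 W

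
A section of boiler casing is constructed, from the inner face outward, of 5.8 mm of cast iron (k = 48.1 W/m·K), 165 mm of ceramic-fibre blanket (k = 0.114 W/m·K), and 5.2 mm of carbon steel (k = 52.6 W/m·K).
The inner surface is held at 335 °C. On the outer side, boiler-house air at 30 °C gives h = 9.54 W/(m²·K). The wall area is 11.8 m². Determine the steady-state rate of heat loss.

Thermal resistances in series:
R_cast iron = L/(kA) = 0.0058/(48.1×11.8) = 1.022×10^-5 K/W
R_ceramic-fibre blanket = L/(kA) = 0.165/(0.114×11.8) = 0.1227 K/W
R_carbon steel = L/(kA) = 0.0052/(52.6×11.8) = 8.378×10^-6 K/W
R_outer film = 1/(h_o·A) = 1/(9.54×11.8) = 0.008883 K/W
R_total = 0.1316 K/W
Q = ΔT / R_total = 305 / 0.1316

Q ≈ 2320 W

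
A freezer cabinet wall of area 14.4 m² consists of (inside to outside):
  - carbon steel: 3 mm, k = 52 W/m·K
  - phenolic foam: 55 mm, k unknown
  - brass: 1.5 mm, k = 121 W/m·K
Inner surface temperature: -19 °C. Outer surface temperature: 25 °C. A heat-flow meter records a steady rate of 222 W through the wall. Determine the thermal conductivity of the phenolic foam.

Series thermal resistances:
R_carbon steel = L/(kA) = 0.003/(52×14.4) = 4.006×10^-6 K/W
R_brass = L/(kA) = 0.0015/(121×14.4) = 8.609×10^-7 K/W
Sum of known resistances R_other = 4.867×10^-6 K/W
Total R = ΔT/Q = 44/222 = 0.1982 K/W
R_phenolic foam = R_total − R_other = 0.1982 K/W
k = L/(R·A) = 0.055/(0.1982×14.4)

k ≈ 0.0193 W/(m·K)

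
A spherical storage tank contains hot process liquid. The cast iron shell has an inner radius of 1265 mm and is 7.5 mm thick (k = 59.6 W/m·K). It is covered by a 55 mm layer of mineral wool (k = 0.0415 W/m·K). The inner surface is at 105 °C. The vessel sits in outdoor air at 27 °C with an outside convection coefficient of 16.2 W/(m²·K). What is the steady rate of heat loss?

For a spherical shell R = (1/r₁ − 1/r₂)/(4πk); film R = 1/(h·4πr²). In series:
R_cast iron shell = (1/1.265 − 1/1.2725)/(4π×59.6) = 6.221×10^-6 K/W
R_mineral wool = (1/1.2725 − 1/1.3275)/(4π×0.0415) = 0.06243 K/W
R_outer film = 1/(h·4πr_o²) = 1/(16.2×4π×1.3275²) = 0.002787 K/W
R_total = 0.06523 K/W
Q = ΔT/R_total = 78/0.06523

Q ≈ 1200 W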